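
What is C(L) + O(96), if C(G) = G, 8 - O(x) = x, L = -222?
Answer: -310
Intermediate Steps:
O(x) = 8 - x
C(L) + O(96) = -222 + (8 - 1*96) = -222 + (8 - 96) = -222 - 88 = -310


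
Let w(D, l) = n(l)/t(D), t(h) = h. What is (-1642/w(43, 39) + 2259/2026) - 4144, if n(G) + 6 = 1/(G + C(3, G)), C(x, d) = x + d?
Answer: 7516028011/982610 ≈ 7649.0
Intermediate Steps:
C(x, d) = d + x
n(G) = -6 + 1/(3 + 2*G) (n(G) = -6 + 1/(G + (G + 3)) = -6 + 1/(G + (3 + G)) = -6 + 1/(3 + 2*G))
w(D, l) = (-17 - 12*l)/(D*(3 + 2*l)) (w(D, l) = ((-17 - 12*l)/(3 + 2*l))/D = (-17 - 12*l)/(D*(3 + 2*l)))
(-1642/w(43, 39) + 2259/2026) - 4144 = (-1642*43*(3 + 2*39)/(-17 - 12*39) + 2259/2026) - 4144 = (-1642*43*(3 + 78)/(-17 - 468) + 2259*(1/2026)) - 4144 = (-1642/((1/43)*(-485)/81) + 2259/2026) - 4144 = (-1642/((1/43)*(1/81)*(-485)) + 2259/2026) - 4144 = (-1642/(-485/3483) + 2259/2026) - 4144 = (-1642*(-3483/485) + 2259/2026) - 4144 = (5719086/485 + 2259/2026) - 4144 = 11587963851/982610 - 4144 = 7516028011/982610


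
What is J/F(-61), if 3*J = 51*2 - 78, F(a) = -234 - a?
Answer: -8/173 ≈ -0.046243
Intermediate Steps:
J = 8 (J = (51*2 - 78)/3 = (102 - 78)/3 = (⅓)*24 = 8)
J/F(-61) = 8/(-234 - 1*(-61)) = 8/(-234 + 61) = 8/(-173) = 8*(-1/173) = -8/173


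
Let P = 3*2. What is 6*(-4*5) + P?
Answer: -114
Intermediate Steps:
P = 6
6*(-4*5) + P = 6*(-4*5) + 6 = 6*(-20) + 6 = -120 + 6 = -114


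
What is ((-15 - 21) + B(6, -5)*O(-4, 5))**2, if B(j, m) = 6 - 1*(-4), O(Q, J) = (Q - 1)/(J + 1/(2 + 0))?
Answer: 246016/121 ≈ 2033.2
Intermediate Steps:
O(Q, J) = (-1 + Q)/(1/2 + J) (O(Q, J) = (-1 + Q)/(J + 1/2) = (-1 + Q)/(1/2 + J))
B(j, m) = 10 (B(j, m) = 6 + 4 = 10)
((-15 - 21) + B(6, -5)*O(-4, 5))**2 = ((-15 - 21) + 10*(2*(-1 - 4)/(1 + 2*5)))**2 = (-36 + 10*(2*(-5)/(1 + 10)))**2 = (-36 + 10*(2*(-5)/11))**2 = (-36 + 10*(2*(1/11)*(-5)))**2 = (-36 + 10*(-10/11))**2 = (-36 - 100/11)**2 = (-496/11)**2 = 246016/121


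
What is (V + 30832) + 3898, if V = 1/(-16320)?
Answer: 566793599/16320 ≈ 34730.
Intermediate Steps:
V = -1/16320 ≈ -6.1275e-5
(V + 30832) + 3898 = (-1/16320 + 30832) + 3898 = 503178239/16320 + 3898 = 566793599/16320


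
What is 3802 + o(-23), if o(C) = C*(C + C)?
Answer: 4860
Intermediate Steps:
o(C) = 2*C² (o(C) = C*(2*C) = 2*C²)
3802 + o(-23) = 3802 + 2*(-23)² = 3802 + 2*529 = 3802 + 1058 = 4860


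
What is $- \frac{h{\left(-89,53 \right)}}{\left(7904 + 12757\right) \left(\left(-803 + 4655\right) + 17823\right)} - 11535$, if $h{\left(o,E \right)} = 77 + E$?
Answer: $- \frac{1033137292751}{89565435} \approx -11535.0$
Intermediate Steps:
$- \frac{h{\left(-89,53 \right)}}{\left(7904 + 12757\right) \left(\left(-803 + 4655\right) + 17823\right)} - 11535 = - \frac{77 + 53}{\left(7904 + 12757\right) \left(\left(-803 + 4655\right) + 17823\right)} - 11535 = - \frac{130}{20661 \left(3852 + 17823\right)} - 11535 = - \frac{130}{20661 \cdot 21675} - 11535 = - \frac{130}{447827175} - 11535 = \left(-1\right) \frac{26}{89565435} - 11535 = - \frac{26}{89565435} - 11535 = - \frac{1033137292751}{89565435}$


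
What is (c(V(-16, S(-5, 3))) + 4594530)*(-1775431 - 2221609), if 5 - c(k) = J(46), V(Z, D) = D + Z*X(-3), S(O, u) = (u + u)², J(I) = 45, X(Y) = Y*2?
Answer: -18364360309600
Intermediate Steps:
X(Y) = 2*Y
S(O, u) = 4*u² (S(O, u) = (2*u)² = 4*u²)
V(Z, D) = D - 6*Z (V(Z, D) = D + Z*(2*(-3)) = D + Z*(-6) = D - 6*Z)
c(k) = -40 (c(k) = 5 - 1*45 = 5 - 45 = -40)
(c(V(-16, S(-5, 3))) + 4594530)*(-1775431 - 2221609) = (-40 + 4594530)*(-1775431 - 2221609) = 4594490*(-3997040) = -18364360309600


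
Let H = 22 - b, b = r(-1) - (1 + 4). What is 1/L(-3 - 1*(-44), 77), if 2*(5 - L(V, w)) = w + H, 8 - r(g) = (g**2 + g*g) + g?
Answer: -2/87 ≈ -0.022988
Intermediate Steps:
r(g) = 8 - g - 2*g**2 (r(g) = 8 - ((g**2 + g*g) + g) = 8 - ((g**2 + g**2) + g) = 8 - (2*g**2 + g) = 8 - (g + 2*g**2) = 8 + (-g - 2*g**2) = 8 - g - 2*g**2)
b = 2 (b = (8 - 1*(-1) - 2*(-1)**2) - (1 + 4) = (8 + 1 - 2*1) - 1*5 = (8 + 1 - 2) - 5 = 7 - 5 = 2)
H = 20 (H = 22 - 1*2 = 22 - 2 = 20)
L(V, w) = -5 - w/2 (L(V, w) = 5 - (w + 20)/2 = 5 - (20 + w)/2 = 5 + (-10 - w/2) = -5 - w/2)
1/L(-3 - 1*(-44), 77) = 1/(-5 - 1/2*77) = 1/(-5 - 77/2) = 1/(-87/2) = -2/87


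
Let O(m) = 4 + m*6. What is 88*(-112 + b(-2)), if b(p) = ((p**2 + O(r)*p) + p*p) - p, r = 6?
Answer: -16016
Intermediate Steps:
O(m) = 4 + 6*m
b(p) = 2*p**2 + 39*p (b(p) = ((p**2 + (4 + 6*6)*p) + p*p) - p = ((p**2 + (4 + 36)*p) + p**2) - p = ((p**2 + 40*p) + p**2) - p = (2*p**2 + 40*p) - p = 2*p**2 + 39*p)
88*(-112 + b(-2)) = 88*(-112 - 2*(39 + 2*(-2))) = 88*(-112 - 2*(39 - 4)) = 88*(-112 - 2*35) = 88*(-112 - 70) = 88*(-182) = -16016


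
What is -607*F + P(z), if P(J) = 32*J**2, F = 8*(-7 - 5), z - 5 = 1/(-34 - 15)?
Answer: 141816224/2401 ≈ 59066.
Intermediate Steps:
z = 244/49 (z = 5 + 1/(-34 - 15) = 5 + 1/(-49) = 5 - 1/49 = 244/49 ≈ 4.9796)
F = -96 (F = 8*(-12) = -96)
-607*F + P(z) = -607*(-96) + 32*(244/49)**2 = 58272 + 32*(59536/2401) = 58272 + 1905152/2401 = 141816224/2401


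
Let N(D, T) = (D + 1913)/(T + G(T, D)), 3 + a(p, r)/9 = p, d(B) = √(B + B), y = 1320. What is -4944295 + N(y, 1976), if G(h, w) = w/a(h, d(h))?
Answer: -948038586773/191744 ≈ -4.9443e+6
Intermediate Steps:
d(B) = √2*√B (d(B) = √(2*B) = √2*√B)
a(p, r) = -27 + 9*p
G(h, w) = w/(-27 + 9*h)
N(D, T) = (1913 + D)/(T + D/(9*(-3 + T))) (N(D, T) = (D + 1913)/(T + D/(9*(-3 + T))) = (1913 + D)/(T + D/(9*(-3 + T))))
-4944295 + N(y, 1976) = -4944295 + 9*(-3 + 1976)*(1913 + 1320)/(1320 + 9*1976*(-3 + 1976)) = -4944295 + 9*1973*3233/(1320 + 9*1976*1973) = -4944295 + 9*1973*3233/(1320 + 35087832) = -4944295 + 9*1973*3233/35089152 = -4944295 + 9*(1/35089152)*1973*3233 = -4944295 + 313707/191744 = -948038586773/191744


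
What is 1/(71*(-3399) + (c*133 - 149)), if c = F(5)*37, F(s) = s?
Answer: -1/216873 ≈ -4.6110e-6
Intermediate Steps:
c = 185 (c = 5*37 = 185)
1/(71*(-3399) + (c*133 - 149)) = 1/(71*(-3399) + (185*133 - 149)) = 1/(-241329 + (24605 - 149)) = 1/(-241329 + 24456) = 1/(-216873) = -1/216873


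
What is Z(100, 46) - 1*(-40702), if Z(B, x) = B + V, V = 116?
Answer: 40918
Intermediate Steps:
Z(B, x) = 116 + B (Z(B, x) = B + 116 = 116 + B)
Z(100, 46) - 1*(-40702) = (116 + 100) - 1*(-40702) = 216 + 40702 = 40918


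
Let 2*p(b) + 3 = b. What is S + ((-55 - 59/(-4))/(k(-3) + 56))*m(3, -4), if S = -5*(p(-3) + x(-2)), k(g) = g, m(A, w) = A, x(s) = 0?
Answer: 2697/212 ≈ 12.722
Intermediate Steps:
p(b) = -3/2 + b/2
S = 15 (S = -5*((-3/2 + (1/2)*(-3)) + 0) = -5*((-3/2 - 3/2) + 0) = -5*(-3 + 0) = -5*(-3) = 15)
S + ((-55 - 59/(-4))/(k(-3) + 56))*m(3, -4) = 15 + ((-55 - 59/(-4))/(-3 + 56))*3 = 15 + ((-55 - 59*(-1/4))/53)*3 = 15 + ((-55 + 59/4)*(1/53))*3 = 15 - 161/4*1/53*3 = 15 - 161/212*3 = 15 - 483/212 = 2697/212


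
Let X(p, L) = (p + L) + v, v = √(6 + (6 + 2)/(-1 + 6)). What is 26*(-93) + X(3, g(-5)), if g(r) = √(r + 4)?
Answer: -2415 + I + √190/5 ≈ -2412.2 + 1.0*I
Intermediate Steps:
g(r) = √(4 + r)
v = √190/5 (v = √(6 + 8/5) = √(38/5) = √190/5 ≈ 2.7568)
X(p, L) = L + p + √190/5 (X(p, L) = (p + L) + √190/5 = (L + p) + √190/5 = L + p + √190/5)
26*(-93) + X(3, g(-5)) = 26*(-93) + (√(4 - 5) + 3 + √190/5) = -2418 + (√(-1) + 3 + √190/5) = -2418 + (I + 3 + √190/5) = -2418 + (3 + I + √190/5) = -2415 + I + √190/5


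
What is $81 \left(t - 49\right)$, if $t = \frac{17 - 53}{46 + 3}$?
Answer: $- \frac{197397}{49} \approx -4028.5$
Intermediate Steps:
$t = - \frac{36}{49} \approx -0.73469$
$81 \left(t - 49\right) = 81 \left(- \frac{36}{49} - 49\right) = 81 \left(- \frac{2437}{49}\right) = - \frac{197397}{49}$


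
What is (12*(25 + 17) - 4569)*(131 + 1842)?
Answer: -8020245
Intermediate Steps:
(12*(25 + 17) - 4569)*(131 + 1842) = (12*42 - 4569)*1973 = (504 - 4569)*1973 = -4065*1973 = -8020245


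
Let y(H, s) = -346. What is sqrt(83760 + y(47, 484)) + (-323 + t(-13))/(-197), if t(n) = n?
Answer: 336/197 + sqrt(83414) ≈ 290.52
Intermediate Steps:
sqrt(83760 + y(47, 484)) + (-323 + t(-13))/(-197) = sqrt(83760 - 346) + (-323 - 13)/(-197) = sqrt(83414) - 1/197*(-336) = sqrt(83414) + 336/197 = 336/197 + sqrt(83414)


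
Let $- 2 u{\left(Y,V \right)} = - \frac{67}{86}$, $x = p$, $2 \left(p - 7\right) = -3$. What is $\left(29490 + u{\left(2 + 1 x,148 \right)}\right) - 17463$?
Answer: $\frac{2068711}{172} \approx 12027.0$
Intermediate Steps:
$p = \frac{11}{2}$ ($p = 7 + \frac{1}{2} \left(-3\right) = 7 - \frac{3}{2} = \frac{11}{2} \approx 5.5$)
$x = \frac{11}{2} \approx 5.5$
$u{\left(Y,V \right)} = \frac{67}{172}$ ($u{\left(Y,V \right)} = - \frac{\left(-67\right) \frac{1}{86}}{2} = \left(- \frac{1}{2}\right) \left(- \frac{67}{86}\right) = \frac{67}{172}$)
$\left(29490 + u{\left(2 + 1 x,148 \right)}\right) - 17463 = \left(29490 + \frac{67}{172}\right) - 17463 = \frac{5072347}{172} - 17463 = \frac{2068711}{172}$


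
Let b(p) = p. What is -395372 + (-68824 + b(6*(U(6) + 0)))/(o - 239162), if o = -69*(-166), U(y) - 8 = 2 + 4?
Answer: -22507324659/56927 ≈ -3.9537e+5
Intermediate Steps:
U(y) = 14 (U(y) = 8 + (2 + 4) = 8 + 6 = 14)
o = 11454
-395372 + (-68824 + b(6*(U(6) + 0)))/(o - 239162) = -395372 + (-68824 + 6*(14 + 0))/(11454 - 239162) = -395372 + (-68824 + 6*14)/(-227708) = -395372 + (-68824 + 84)*(-1/227708) = -395372 - 68740*(-1/227708) = -395372 + 17185/56927 = -22507324659/56927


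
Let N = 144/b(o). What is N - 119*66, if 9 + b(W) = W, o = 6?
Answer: -7902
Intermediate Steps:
b(W) = -9 + W
N = -48 (N = 144/(-9 + 6) = 144/(-3) = 144*(-⅓) = -48)
N - 119*66 = -48 - 119*66 = -48 - 7854 = -7902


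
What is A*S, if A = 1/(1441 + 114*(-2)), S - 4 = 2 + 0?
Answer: 6/1213 ≈ 0.0049464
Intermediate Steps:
S = 6 (S = 4 + (2 + 0) = 4 + 2 = 6)
A = 1/1213 (A = 1/(1441 - 228) = 1/1213 ≈ 0.00082440)
A*S = (1/1213)*6 = 6/1213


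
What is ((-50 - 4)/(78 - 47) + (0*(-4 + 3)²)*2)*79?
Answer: -4266/31 ≈ -137.61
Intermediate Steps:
((-50 - 4)/(78 - 47) + (0*(-4 + 3)²)*2)*79 = (-54/31 + (0*(-1)²)*2)*79 = (-54*1/31 + (0*1)*2)*79 = (-54/31 + 0*2)*79 = (-54/31 + 0)*79 = -54/31*79 = -4266/31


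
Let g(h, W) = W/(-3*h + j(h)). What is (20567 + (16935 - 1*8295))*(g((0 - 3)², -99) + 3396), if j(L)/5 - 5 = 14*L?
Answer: 62286526923/628 ≈ 9.9182e+7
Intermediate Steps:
j(L) = 25 + 70*L (j(L) = 25 + 5*(14*L) = 25 + 70*L)
g(h, W) = W/(25 + 67*h) (g(h, W) = W/(-3*h + (25 + 70*h)) = W/(25 + 67*h))
(20567 + (16935 - 1*8295))*(g((0 - 3)², -99) + 3396) = (20567 + (16935 - 1*8295))*(-99/(25 + 67*(0 - 3)²) + 3396) = (20567 + (16935 - 8295))*(-99/(25 + 67*(-3)²) + 3396) = (20567 + 8640)*(-99/(25 + 67*9) + 3396) = 29207*(-99/(25 + 603) + 3396) = 29207*(-99/628 + 3396) = 29207*(2132589/628) = 62286526923/628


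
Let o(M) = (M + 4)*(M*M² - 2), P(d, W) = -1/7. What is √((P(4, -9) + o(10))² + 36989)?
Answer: √9567239270/7 ≈ 13973.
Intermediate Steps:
P(d, W) = -⅐ (P(d, W) = -1*⅐ = -⅐)
o(M) = (-2 + M³)*(4 + M) (o(M) = (4 + M)*(M³ - 2) = (4 + M)*(-2 + M³) = (-2 + M³)*(4 + M))
√((P(4, -9) + o(10))² + 36989) = √((-⅐ + (-8 + 10⁴ - 2*10 + 4*10³))² + 36989) = √((-⅐ + (-8 + 10000 - 20 + 4*1000))² + 36989) = √((-⅐ + (-8 + 10000 - 20 + 4000))² + 36989) = √((-⅐ + 13972)² + 36989) = √((97803/7)² + 36989) = √(9565426809/49 + 36989) = √(9567239270/49) = √9567239270/7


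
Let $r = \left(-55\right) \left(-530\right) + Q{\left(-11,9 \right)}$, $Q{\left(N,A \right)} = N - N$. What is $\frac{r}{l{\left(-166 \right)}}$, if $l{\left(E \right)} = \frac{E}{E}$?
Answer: $29150$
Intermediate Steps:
$Q{\left(N,A \right)} = 0$
$r = 29150$ ($r = \left(-55\right) \left(-530\right) + 0 = 29150 + 0 = 29150$)
$l{\left(E \right)} = 1$
$\frac{r}{l{\left(-166 \right)}} = \frac{29150}{1} = 29150 \cdot 1 = 29150$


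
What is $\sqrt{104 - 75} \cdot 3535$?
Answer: $3535 \sqrt{29} \approx 19037.0$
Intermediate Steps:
$\sqrt{104 - 75} \cdot 3535 = \sqrt{29} \cdot 3535 = 3535 \sqrt{29}$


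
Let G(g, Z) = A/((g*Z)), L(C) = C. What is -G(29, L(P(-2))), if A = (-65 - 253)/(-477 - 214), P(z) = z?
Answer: 159/20039 ≈ 0.0079345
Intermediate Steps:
A = 318/691 (A = -318/(-691) = -318*(-1/691) = 318/691 ≈ 0.46020)
G(g, Z) = 318/(691*Z*g) (G(g, Z) = 318/(691*((g*Z))) = 318/(691*((Z*g))) = 318*(1/(Z*g))/691 = 318/(691*Z*g))
-G(29, L(P(-2))) = -318/(691*(-2)*29) = -318*(-1)/(691*2*29) = -1*(-159/20039) = 159/20039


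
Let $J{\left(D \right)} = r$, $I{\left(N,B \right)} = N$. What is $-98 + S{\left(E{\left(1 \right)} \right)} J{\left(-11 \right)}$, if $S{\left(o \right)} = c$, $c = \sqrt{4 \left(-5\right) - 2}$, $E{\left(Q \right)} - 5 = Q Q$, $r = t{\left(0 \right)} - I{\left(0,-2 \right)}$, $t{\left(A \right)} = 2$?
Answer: $-98 + 2 i \sqrt{22} \approx -98.0 + 9.3808 i$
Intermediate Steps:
$r = 2$ ($r = 2 - 0 = 2 + 0 = 2$)
$J{\left(D \right)} = 2$
$E{\left(Q \right)} = 5 + Q^{2}$ ($E{\left(Q \right)} = 5 + Q Q = 5 + Q^{2}$)
$c = i \sqrt{22}$ ($c = \sqrt{-20 - 2} = \sqrt{-22} = i \sqrt{22} \approx 4.6904 i$)
$S{\left(o \right)} = i \sqrt{22}$
$-98 + S{\left(E{\left(1 \right)} \right)} J{\left(-11 \right)} = -98 + i \sqrt{22} \cdot 2 = -98 + 2 i \sqrt{22}$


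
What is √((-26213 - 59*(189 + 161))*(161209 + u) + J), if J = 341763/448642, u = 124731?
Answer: I*√2697148483603657464234/448642 ≈ 1.1576e+5*I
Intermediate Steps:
J = 341763/448642 (J = 341763*(1/448642) = 341763/448642 ≈ 0.76177)
√((-26213 - 59*(189 + 161))*(161209 + u) + J) = √((-26213 - 59*(189 + 161))*(161209 + 124731) + 341763/448642) = √((-26213 - 59*350)*285940 + 341763/448642) = √((-26213 - 20650)*285940 + 341763/448642) = √(-46863*285940 + 341763/448642) = √(-13400006220 + 341763/448642) = √(-6011805590211477/448642) = I*√2697148483603657464234/448642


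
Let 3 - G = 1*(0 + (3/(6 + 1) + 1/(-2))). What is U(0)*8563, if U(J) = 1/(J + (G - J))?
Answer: 119882/43 ≈ 2788.0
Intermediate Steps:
G = 43/14 (G = 3 - (0 + (3/(6 + 1) + 1/(-2))) = 3 - (0 + (3/7 + 1*(-½))) = 3 - (0 + (3*(⅐) - ½)) = 3 - (0 + (3/7 - ½)) = 3 - (0 - 1/14) = 3 - (-1)/14 = 3 - 1*(-1/14) = 3 + 1/14 = 43/14 ≈ 3.0714)
U(J) = 14/43 (U(J) = 1/(J + (43/14 - J)) = 1/(43/14) = 14/43)
U(0)*8563 = (14/43)*8563 = 119882/43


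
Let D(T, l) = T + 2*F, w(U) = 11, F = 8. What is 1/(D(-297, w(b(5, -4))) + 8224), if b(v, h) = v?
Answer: 1/7943 ≈ 0.00012590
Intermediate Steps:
D(T, l) = 16 + T (D(T, l) = T + 2*8 = T + 16 = 16 + T)
1/(D(-297, w(b(5, -4))) + 8224) = 1/((16 - 297) + 8224) = 1/(-281 + 8224) = 1/7943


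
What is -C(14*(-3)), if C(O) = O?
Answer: 42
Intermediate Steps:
-C(14*(-3)) = -14*(-3) = -1*(-42) = 42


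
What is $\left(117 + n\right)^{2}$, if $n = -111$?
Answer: $36$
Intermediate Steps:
$\left(117 + n\right)^{2} = \left(117 - 111\right)^{2} = 6^{2} = 36$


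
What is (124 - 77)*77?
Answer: 3619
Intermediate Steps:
(124 - 77)*77 = 47*77 = 3619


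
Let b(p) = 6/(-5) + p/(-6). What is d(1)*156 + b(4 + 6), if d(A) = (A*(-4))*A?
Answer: -9403/15 ≈ -626.87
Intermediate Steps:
b(p) = -6/5 - p/6 (b(p) = 6*(-⅕) + p*(-⅙) = -6/5 - p/6)
d(A) = -4*A² (d(A) = (-4*A)*A = -4*A²)
d(1)*156 + b(4 + 6) = -4*1²*156 + (-6/5 - (4 + 6)/6) = -4*1*156 + (-6/5 - ⅙*10) = -4*156 + (-6/5 - 5/3) = -624 - 43/15 = -9403/15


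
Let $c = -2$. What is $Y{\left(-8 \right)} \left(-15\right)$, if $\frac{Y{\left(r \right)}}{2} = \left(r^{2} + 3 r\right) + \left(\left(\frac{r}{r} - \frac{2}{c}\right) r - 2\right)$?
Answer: $-660$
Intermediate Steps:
$Y{\left(r \right)} = -4 + 2 r^{2} + 10 r$ ($Y{\left(r \right)} = 2 \left(\left(r^{2} + 3 r\right) + \left(\left(\frac{r}{r} - \frac{2}{-2}\right) r - 2\right)\right) = 2 \left(\left(r^{2} + 3 r\right) + \left(\left(1 - -1\right) r - 2\right)\right) = 2 \left(\left(r^{2} + 3 r\right) + \left(\left(1 + 1\right) r - 2\right)\right) = 2 \left(\left(r^{2} + 3 r\right) + \left(2 r - 2\right)\right) = 2 \left(\left(r^{2} + 3 r\right) + \left(-2 + 2 r\right)\right) = 2 \left(-2 + r^{2} + 5 r\right) = -4 + 2 r^{2} + 10 r$)
$Y{\left(-8 \right)} \left(-15\right) = \left(-4 + 2 \left(-8\right)^{2} + 10 \left(-8\right)\right) \left(-15\right) = \left(-4 + 2 \cdot 64 - 80\right) \left(-15\right) = \left(-4 + 128 - 80\right) \left(-15\right) = 44 \left(-15\right) = -660$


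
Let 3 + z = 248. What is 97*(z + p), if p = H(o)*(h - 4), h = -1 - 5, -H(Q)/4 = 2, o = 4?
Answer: 31525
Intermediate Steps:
z = 245 (z = -3 + 248 = 245)
H(Q) = -8 (H(Q) = -4*2 = -8)
h = -6
p = 80 (p = -8*(-6 - 4) = -8*(-10) = 80)
97*(z + p) = 97*(245 + 80) = 97*325 = 31525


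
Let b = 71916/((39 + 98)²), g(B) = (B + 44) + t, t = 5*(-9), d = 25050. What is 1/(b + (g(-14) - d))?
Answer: -18769/470373069 ≈ -3.9902e-5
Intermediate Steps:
t = -45
g(B) = -1 + B (g(B) = (B + 44) - 45 = (44 + B) - 45 = -1 + B)
b = 71916/18769 (b = 71916/(137²) = 71916/18769 ≈ 3.8316)
1/(b + (g(-14) - d)) = 1/(71916/18769 + ((-1 - 14) - 1*25050)) = 1/(71916/18769 + (-15 - 25050)) = 1/(71916/18769 - 25065) = 1/(-470373069/18769) = -18769/470373069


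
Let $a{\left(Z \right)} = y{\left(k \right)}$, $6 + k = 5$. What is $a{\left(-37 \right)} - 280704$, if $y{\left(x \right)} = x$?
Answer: $-280705$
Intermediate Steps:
$k = -1$ ($k = -6 + 5 = -1$)
$a{\left(Z \right)} = -1$
$a{\left(-37 \right)} - 280704 = -1 - 280704 = -280705$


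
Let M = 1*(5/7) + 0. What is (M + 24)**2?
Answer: 29929/49 ≈ 610.80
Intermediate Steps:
M = 5/7 (M = 1*(5*(1/7)) + 0 = 1*(5/7) + 0 = 5/7 + 0 = 5/7 ≈ 0.71429)
(M + 24)**2 = (5/7 + 24)**2 = (173/7)**2 = 29929/49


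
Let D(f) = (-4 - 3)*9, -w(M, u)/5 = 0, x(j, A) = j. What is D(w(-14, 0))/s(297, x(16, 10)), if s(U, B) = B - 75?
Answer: 63/59 ≈ 1.0678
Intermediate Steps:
w(M, u) = 0 (w(M, u) = -5*0 = 0)
D(f) = -63 (D(f) = -7*9 = -63)
s(U, B) = -75 + B
D(w(-14, 0))/s(297, x(16, 10)) = -63/(-75 + 16) = -63/(-59) = -63*(-1/59) = 63/59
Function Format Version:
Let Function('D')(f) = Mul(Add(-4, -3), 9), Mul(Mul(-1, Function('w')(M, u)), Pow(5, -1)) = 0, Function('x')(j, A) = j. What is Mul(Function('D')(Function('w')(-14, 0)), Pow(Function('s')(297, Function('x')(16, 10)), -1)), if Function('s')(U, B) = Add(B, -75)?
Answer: Rational(63, 59) ≈ 1.0678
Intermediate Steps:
Function('w')(M, u) = 0 (Function('w')(M, u) = Mul(-5, 0) = 0)
Function('D')(f) = -63 (Function('D')(f) = Mul(-7, 9) = -63)
Function('s')(U, B) = Add(-75, B)
Mul(Function('D')(Function('w')(-14, 0)), Pow(Function('s')(297, Function('x')(16, 10)), -1)) = Mul(-63, Pow(Add(-75, 16), -1)) = Mul(-63, Pow(-59, -1)) = Mul(-63, Rational(-1, 59)) = Rational(63, 59)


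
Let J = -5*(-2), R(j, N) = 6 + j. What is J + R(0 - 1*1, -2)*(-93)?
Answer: -455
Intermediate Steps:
J = 10
J + R(0 - 1*1, -2)*(-93) = 10 + (6 + (0 - 1*1))*(-93) = 10 + (6 + (0 - 1))*(-93) = 10 + (6 - 1)*(-93) = 10 + 5*(-93) = 10 - 465 = -455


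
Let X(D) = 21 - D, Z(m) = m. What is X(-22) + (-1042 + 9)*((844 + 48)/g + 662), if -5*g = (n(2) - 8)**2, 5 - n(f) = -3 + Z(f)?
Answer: 467992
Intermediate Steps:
n(f) = 8 - f (n(f) = 5 - (-3 + f) = 5 + (3 - f) = 8 - f)
g = -4/5 (g = -((8 - 1*2) - 8)**2/5 = -((8 - 2) - 8)**2/5 = -(6 - 8)**2/5 = -1/5*(-2)**2 = -1/5*4 = -4/5 ≈ -0.80000)
X(-22) + (-1042 + 9)*((844 + 48)/g + 662) = (21 - 1*(-22)) + (-1042 + 9)*((844 + 48)/(-4/5) + 662) = (21 + 22) - 1033*(892*(-5/4) + 662) = 43 - 1033*(-1115 + 662) = 43 - 1033*(-453) = 43 + 467949 = 467992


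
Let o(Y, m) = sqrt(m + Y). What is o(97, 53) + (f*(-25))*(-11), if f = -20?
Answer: -5500 + 5*sqrt(6) ≈ -5487.8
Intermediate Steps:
o(Y, m) = sqrt(Y + m)
o(97, 53) + (f*(-25))*(-11) = sqrt(97 + 53) - 20*(-25)*(-11) = sqrt(150) + 500*(-11) = 5*sqrt(6) - 5500 = -5500 + 5*sqrt(6)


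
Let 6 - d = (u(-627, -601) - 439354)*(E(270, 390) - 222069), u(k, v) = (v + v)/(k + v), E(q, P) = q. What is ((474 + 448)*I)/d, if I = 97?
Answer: -54912476/59833109292561 ≈ -9.1776e-7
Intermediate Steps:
u(k, v) = 2*v/(k + v) (u(k, v) = (2*v)/(k + v) = 2*v/(k + v))
d = -59833109292561/614 (d = 6 - (2*(-601)/(-627 - 601) - 439354)*(270 - 222069) = 6 - (2*(-601)/(-1228) - 439354)*(-221799) = 6 - (2*(-601)*(-1/1228) - 439354)*(-221799) = 6 - (601/614 - 439354)*(-221799) = 6 - (-269762755)*(-221799)/614 = 6 - 1*59833109296245/614 = 6 - 59833109296245/614 = -59833109292561/614 ≈ -9.7448e+10)
((474 + 448)*I)/d = ((474 + 448)*97)/(-59833109292561/614) = (922*97)*(-614/59833109292561) = 89434*(-614/59833109292561) = -54912476/59833109292561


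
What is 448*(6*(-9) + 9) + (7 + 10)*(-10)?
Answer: -20330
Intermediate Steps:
448*(6*(-9) + 9) + (7 + 10)*(-10) = 448*(-54 + 9) + 17*(-10) = 448*(-45) - 170 = -20160 - 170 = -20330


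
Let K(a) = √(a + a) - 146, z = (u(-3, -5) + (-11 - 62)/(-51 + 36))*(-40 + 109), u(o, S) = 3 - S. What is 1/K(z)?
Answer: -365/48851 - √44390/97702 ≈ -0.0096281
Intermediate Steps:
z = 4439/5 (z = ((3 - 1*(-5)) + (-11 - 62)/(-51 + 36))*(-40 + 109) = ((3 + 5) - 73/(-15))*69 = (8 - 73*(-1/15))*69 = (8 + 73/15)*69 = (193/15)*69 = 4439/5 ≈ 887.80)
K(a) = -146 + √2*√a (K(a) = √(2*a) - 146 = √2*√a - 146 = -146 + √2*√a)
1/K(z) = 1/(-146 + √2*√(4439/5)) = 1/(-146 + √2*(√22195/5)) = 1/(-146 + √44390/5)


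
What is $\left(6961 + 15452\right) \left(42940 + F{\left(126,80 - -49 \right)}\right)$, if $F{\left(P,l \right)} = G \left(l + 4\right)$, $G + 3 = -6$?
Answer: $935585859$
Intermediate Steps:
$G = -9$ ($G = -3 - 6 = -9$)
$F{\left(P,l \right)} = -36 - 9 l$ ($F{\left(P,l \right)} = - 9 \left(l + 4\right) = - 9 \left(4 + l\right) = -36 - 9 l$)
$\left(6961 + 15452\right) \left(42940 + F{\left(126,80 - -49 \right)}\right) = \left(6961 + 15452\right) \left(42940 - \left(36 + 9 \left(80 - -49\right)\right)\right) = 22413 \left(42940 - \left(36 + 9 \left(80 + 49\right)\right)\right) = 22413 \left(42940 - 1197\right) = 22413 \cdot 41743 = 935585859$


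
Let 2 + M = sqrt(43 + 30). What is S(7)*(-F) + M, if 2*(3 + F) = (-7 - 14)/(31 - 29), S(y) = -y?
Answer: -239/4 + sqrt(73) ≈ -51.206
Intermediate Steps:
F = -33/4 (F = -3 + ((-7 - 14)/(31 - 29))/2 = -3 + (-21/2)/2 = -3 + (-21*1/2)/2 = -3 + (1/2)*(-21/2) = -3 - 21/4 = -33/4 ≈ -8.2500)
M = -2 + sqrt(73) (M = -2 + sqrt(43 + 30) = -2 + sqrt(73) ≈ 6.5440)
S(7)*(-F) + M = (-1*7)*(-1*(-33/4)) + (-2 + sqrt(73)) = -7*33/4 + (-2 + sqrt(73)) = -231/4 + (-2 + sqrt(73)) = -239/4 + sqrt(73)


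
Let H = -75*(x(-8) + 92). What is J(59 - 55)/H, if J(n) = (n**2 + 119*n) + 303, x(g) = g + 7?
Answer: -53/455 ≈ -0.11648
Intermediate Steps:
x(g) = 7 + g
J(n) = 303 + n**2 + 119*n
H = -6825 (H = -75*((7 - 8) + 92) = -75*(-1 + 92) = -75*91 = -6825)
J(59 - 55)/H = (303 + (59 - 55)**2 + 119*(59 - 55))/(-6825) = (303 + 4**2 + 119*4)*(-1/6825) = (303 + 16 + 476)*(-1/6825) = 795*(-1/6825) = -53/455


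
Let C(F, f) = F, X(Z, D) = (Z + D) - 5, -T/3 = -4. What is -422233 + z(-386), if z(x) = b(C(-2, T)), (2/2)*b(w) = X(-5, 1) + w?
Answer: -422244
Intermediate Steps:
T = 12 (T = -3*(-4) = 12)
X(Z, D) = -5 + D + Z (X(Z, D) = (D + Z) - 5 = -5 + D + Z)
b(w) = -9 + w (b(w) = (-5 + 1 - 5) + w = -9 + w)
z(x) = -11 (z(x) = -9 - 2 = -11)
-422233 + z(-386) = -422233 - 11 = -422244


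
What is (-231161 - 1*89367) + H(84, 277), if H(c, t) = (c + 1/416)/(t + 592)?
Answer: -115872119167/361504 ≈ -3.2053e+5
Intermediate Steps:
H(c, t) = (1/416 + c)/(592 + t) (H(c, t) = (c + 1/416)/(592 + t) = (1/416 + c)/(592 + t))
(-231161 - 1*89367) + H(84, 277) = (-231161 - 1*89367) + (1/416 + 84)/(592 + 277) = (-231161 - 89367) + (34945/416)/869 = -320528 + (1/869)*(34945/416) = -320528 + 34945/361504 = -115872119167/361504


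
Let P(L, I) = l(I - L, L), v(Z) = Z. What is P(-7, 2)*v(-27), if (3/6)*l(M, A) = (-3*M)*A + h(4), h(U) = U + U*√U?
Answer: -10854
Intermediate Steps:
h(U) = U + U^(3/2)
l(M, A) = 24 - 6*A*M (l(M, A) = 2*((-3*M)*A + (4 + 4^(3/2))) = 2*(-3*A*M + (4 + 8)) = 2*(-3*A*M + 12) = 2*(12 - 3*A*M) = 24 - 6*A*M)
P(L, I) = 24 - 6*L*(I - L)
P(-7, 2)*v(-27) = (24 - 6*(-7)*(2 - 1*(-7)))*(-27) = (24 - 6*(-7)*(2 + 7))*(-27) = (24 - 6*(-7)*9)*(-27) = (24 + 378)*(-27) = 402*(-27) = -10854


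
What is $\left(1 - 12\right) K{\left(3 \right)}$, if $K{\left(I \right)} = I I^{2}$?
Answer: $-297$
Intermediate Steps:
$K{\left(I \right)} = I^{3}$
$\left(1 - 12\right) K{\left(3 \right)} = \left(1 - 12\right) 3^{3} = \left(-11\right) 27 = -297$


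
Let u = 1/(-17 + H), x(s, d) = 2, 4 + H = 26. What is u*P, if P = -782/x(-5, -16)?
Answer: -391/5 ≈ -78.200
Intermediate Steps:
H = 22 (H = -4 + 26 = 22)
P = -391 (P = -782/2 = -782*1/2 = -391)
u = 1/5 (u = 1/(-17 + 22) = 1/5 ≈ 0.20000)
u*P = (1/5)*(-391) = -391/5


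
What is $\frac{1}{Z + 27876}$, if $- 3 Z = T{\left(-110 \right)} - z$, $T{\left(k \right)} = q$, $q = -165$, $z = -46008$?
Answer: $\frac{1}{12595} \approx 7.9397 \cdot 10^{-5}$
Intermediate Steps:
$T{\left(k \right)} = -165$
$Z = -15281$ ($Z = - \frac{-165 - -46008}{3} = - \frac{-165 + 46008}{3} = \left(- \frac{1}{3}\right) 45843 = -15281$)
$\frac{1}{Z + 27876} = \frac{1}{-15281 + 27876} = \frac{1}{12595}$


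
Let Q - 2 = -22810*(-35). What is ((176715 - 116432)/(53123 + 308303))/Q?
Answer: 60283/288545169952 ≈ 2.0892e-7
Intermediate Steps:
Q = 798352 (Q = 2 - 22810*(-35) = 2 + 798350 = 798352)
((176715 - 116432)/(53123 + 308303))/Q = ((176715 - 116432)/(53123 + 308303))/798352 = (60283/361426)*(1/798352) = 60283/288545169952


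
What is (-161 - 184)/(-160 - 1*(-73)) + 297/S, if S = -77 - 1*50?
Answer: 5992/3683 ≈ 1.6269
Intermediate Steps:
S = -127 (S = -77 - 50 = -127)
(-161 - 184)/(-160 - 1*(-73)) + 297/S = (-161 - 184)/(-160 - 1*(-73)) + 297/(-127) = -345/(-160 + 73) + 297*(-1/127) = -345/(-87) - 297/127 = -345*(-1/87) - 297/127 = 115/29 - 297/127 = 5992/3683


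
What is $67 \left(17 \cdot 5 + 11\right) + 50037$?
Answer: $56469$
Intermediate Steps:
$67 \left(17 \cdot 5 + 11\right) + 50037 = 67 \left(85 + 11\right) + 50037 = 67 \cdot 96 + 50037 = 6432 + 50037 = 56469$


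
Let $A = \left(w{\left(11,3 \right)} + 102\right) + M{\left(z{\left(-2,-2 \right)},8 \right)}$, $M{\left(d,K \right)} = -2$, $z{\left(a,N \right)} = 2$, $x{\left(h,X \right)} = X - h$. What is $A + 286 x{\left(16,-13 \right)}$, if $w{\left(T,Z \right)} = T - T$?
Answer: $-8194$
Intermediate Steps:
$w{\left(T,Z \right)} = 0$
$A = 100$ ($A = \left(0 + 102\right) - 2 = 102 - 2 = 100$)
$A + 286 x{\left(16,-13 \right)} = 100 + 286 \left(-13 - 16\right) = 100 + 286 \left(-29\right) = 100 - 8294 = -8194$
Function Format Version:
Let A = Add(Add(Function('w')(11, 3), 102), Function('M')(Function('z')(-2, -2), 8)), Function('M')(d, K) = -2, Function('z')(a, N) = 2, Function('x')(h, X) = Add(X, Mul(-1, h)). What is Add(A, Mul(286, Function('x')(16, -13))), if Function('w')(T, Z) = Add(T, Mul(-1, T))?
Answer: -8194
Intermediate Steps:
Function('w')(T, Z) = 0
A = 100 (A = Add(Add(0, 102), -2) = Add(102, -2) = 100)
Add(A, Mul(286, Function('x')(16, -13))) = Add(100, Mul(286, Add(-13, Mul(-1, 16)))) = Add(100, Mul(286, Add(-13, -16))) = Add(100, Mul(286, -29)) = Add(100, -8294) = -8194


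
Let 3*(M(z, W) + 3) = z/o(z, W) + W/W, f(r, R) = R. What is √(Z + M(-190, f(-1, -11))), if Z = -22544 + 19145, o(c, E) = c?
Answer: 2*I*√7653/3 ≈ 58.321*I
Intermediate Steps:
M(z, W) = -7/3 (M(z, W) = -3 + (z/z + W/W)/3 = -3 + (1 + 1)/3 = -3 + (⅓)*2 = -3 + ⅔ = -7/3)
Z = -3399
√(Z + M(-190, f(-1, -11))) = √(-3399 - 7/3) = √(-10204/3) = 2*I*√7653/3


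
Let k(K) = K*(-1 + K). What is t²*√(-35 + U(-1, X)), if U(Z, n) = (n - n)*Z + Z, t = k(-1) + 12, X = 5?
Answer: 1176*I ≈ 1176.0*I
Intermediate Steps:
t = 14 (t = -(-1 - 1) + 12 = -1*(-2) + 12 = 2 + 12 = 14)
U(Z, n) = Z (U(Z, n) = 0*Z + Z = 0 + Z = Z)
t²*√(-35 + U(-1, X)) = 14²*√(-35 - 1) = 196*√(-36) = 196*(6*I) = 1176*I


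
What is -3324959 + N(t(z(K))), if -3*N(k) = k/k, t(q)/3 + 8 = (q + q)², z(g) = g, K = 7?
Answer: -9974878/3 ≈ -3.3250e+6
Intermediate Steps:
t(q) = -24 + 12*q² (t(q) = -24 + 3*(q + q)² = -24 + 3*(2*q)² = -24 + 3*(4*q²) = -24 + 12*q²)
N(k) = -⅓ (N(k) = -k/(3*k) = -⅓*1 = -⅓)
-3324959 + N(t(z(K))) = -3324959 - ⅓ = -9974878/3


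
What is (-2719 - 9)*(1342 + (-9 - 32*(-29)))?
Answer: -6168008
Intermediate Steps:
(-2719 - 9)*(1342 + (-9 - 32*(-29))) = -2728*(1342 + (-9 + 928)) = -2728*(1342 + 919) = -2728*2261 = -6168008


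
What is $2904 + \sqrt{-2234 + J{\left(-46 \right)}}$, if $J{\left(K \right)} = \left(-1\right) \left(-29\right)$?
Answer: $2904 + 21 i \sqrt{5} \approx 2904.0 + 46.957 i$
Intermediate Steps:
$J{\left(K \right)} = 29$
$2904 + \sqrt{-2234 + J{\left(-46 \right)}} = 2904 + \sqrt{-2234 + 29} = 2904 + \sqrt{-2205} = 2904 + 21 i \sqrt{5}$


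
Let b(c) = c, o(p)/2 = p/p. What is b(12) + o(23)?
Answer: 14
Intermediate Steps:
o(p) = 2 (o(p) = 2*(p/p) = 2*1 = 2)
b(12) + o(23) = 12 + 2 = 14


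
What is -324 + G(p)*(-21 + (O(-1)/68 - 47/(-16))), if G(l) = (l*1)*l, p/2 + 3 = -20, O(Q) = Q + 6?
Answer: -2610429/68 ≈ -38389.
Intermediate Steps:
O(Q) = 6 + Q
p = -46 (p = -6 + 2*(-20) = -6 - 40 = -46)
G(l) = l**2 (G(l) = l*l = l**2)
-324 + G(p)*(-21 + (O(-1)/68 - 47/(-16))) = -324 + (-46)**2*(-21 + ((6 - 1)/68 - 47/(-16))) = -324 + 2116*(-21 + (5*(1/68) - 47*(-1/16))) = -324 + 2116*(-21 + (5/68 + 47/16)) = -324 + 2116*(-21 + 819/272) = -324 + 2116*(-4893/272) = -324 - 2588397/68 = -2610429/68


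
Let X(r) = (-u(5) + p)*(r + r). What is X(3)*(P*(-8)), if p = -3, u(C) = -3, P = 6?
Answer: 0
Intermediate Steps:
X(r) = 0 (X(r) = (-1*(-3) - 3)*(r + r) = (3 - 3)*(2*r) = 0*(2*r) = 0)
X(3)*(P*(-8)) = 0*(6*(-8)) = 0*(-48) = 0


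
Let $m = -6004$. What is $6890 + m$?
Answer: $886$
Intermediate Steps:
$6890 + m = 6890 - 6004 = 886$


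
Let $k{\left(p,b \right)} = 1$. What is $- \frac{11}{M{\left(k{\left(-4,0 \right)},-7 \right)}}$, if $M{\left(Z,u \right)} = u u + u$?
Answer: $- \frac{11}{42} \approx -0.2619$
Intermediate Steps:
$M{\left(Z,u \right)} = u + u^{2}$ ($M{\left(Z,u \right)} = u^{2} + u = u + u^{2}$)
$- \frac{11}{M{\left(k{\left(-4,0 \right)},-7 \right)}} = - \frac{11}{\left(-7\right) \left(1 - 7\right)} = - \frac{11}{\left(-7\right) \left(-6\right)} = - \frac{11}{42}$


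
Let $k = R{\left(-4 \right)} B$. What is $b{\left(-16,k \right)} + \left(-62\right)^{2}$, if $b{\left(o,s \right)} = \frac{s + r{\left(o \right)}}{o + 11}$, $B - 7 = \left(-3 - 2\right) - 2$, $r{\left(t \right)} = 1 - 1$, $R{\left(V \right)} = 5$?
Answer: $3844$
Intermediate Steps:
$r{\left(t \right)} = 0$ ($r{\left(t \right)} = 1 - 1 = 0$)
$B = 0$ ($B = 7 - 7 = 0$)
$k = 0$ ($k = 5 \cdot 0 = 0$)
$b{\left(o,s \right)} = \frac{s}{11 + o}$ ($b{\left(o,s \right)} = \frac{s + 0}{o + 11} = \frac{s}{11 + o}$)
$b{\left(-16,k \right)} + \left(-62\right)^{2} = \frac{0}{11 - 16} + \left(-62\right)^{2} = \frac{0}{-5} + 3844 = 0 \left(- \frac{1}{5}\right) + 3844 = 0 + 3844 = 3844$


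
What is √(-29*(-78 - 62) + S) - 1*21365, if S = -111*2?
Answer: -21365 + √3838 ≈ -21303.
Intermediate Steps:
S = -222
√(-29*(-78 - 62) + S) - 1*21365 = √(-29*(-78 - 62) - 222) - 1*21365 = √(-29*(-140) - 222) - 21365 = √(4060 - 222) - 21365 = √3838 - 21365 = -21365 + √3838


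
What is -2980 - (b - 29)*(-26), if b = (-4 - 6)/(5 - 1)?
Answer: -3799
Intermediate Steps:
b = -5/2 (b = -10/4 = -10*1/4 = -5/2 ≈ -2.5000)
-2980 - (b - 29)*(-26) = -2980 - (-5/2 - 29)*(-26) = -2980 - (-63)*(-26)/2 = -2980 - 1*819 = -2980 - 819 = -3799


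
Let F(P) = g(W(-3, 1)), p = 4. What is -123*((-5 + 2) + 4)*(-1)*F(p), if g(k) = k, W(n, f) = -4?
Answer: -492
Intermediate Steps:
F(P) = -4
-123*((-5 + 2) + 4)*(-1)*F(p) = -123*((-5 + 2) + 4)*(-1)*(-4) = -123*(-3 + 4)*(-1)*(-4) = -123*1*(-1)*(-4) = -(-123)*(-4) = -123*4 = -492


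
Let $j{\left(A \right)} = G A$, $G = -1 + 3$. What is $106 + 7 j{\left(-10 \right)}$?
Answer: $-34$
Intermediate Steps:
$G = 2$
$j{\left(A \right)} = 2 A$
$106 + 7 j{\left(-10 \right)} = 106 + 7 \cdot 2 \left(-10\right) = 106 + 7 \left(-20\right) = 106 - 140 = -34$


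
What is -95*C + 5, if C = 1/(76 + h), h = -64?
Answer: -35/12 ≈ -2.9167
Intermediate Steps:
C = 1/12 (C = 1/(76 - 64) = 1/12 ≈ 0.083333)
-95*C + 5 = -95*1/12 + 5 = -95/12 + 5 = -35/12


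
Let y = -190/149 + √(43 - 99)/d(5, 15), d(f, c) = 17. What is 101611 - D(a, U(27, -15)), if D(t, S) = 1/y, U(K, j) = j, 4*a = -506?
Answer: 593217034453/5838078 + 377417*I*√14/5838078 ≈ 1.0161e+5 + 0.24189*I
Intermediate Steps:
a = -253/2 (a = (¼)*(-506) = -253/2 ≈ -126.50)
y = -190/149 + 2*I*√14/17 (y = -190/149 + √(43 - 99)/17 = -190*1/149 + √(-56)*(1/17) = -190/149 + (2*I*√14)*(1/17) = -190/149 + 2*I*√14/17 ≈ -1.2752 + 0.4402*I)
D(t, S) = 1/(-190/149 + 2*I*√14/17)
101611 - D(a, U(27, -15)) = 101611 - (-4090795/5838078 - 377417*I*√14/5838078) = 101611 + (4090795/5838078 + 377417*I*√14/5838078) = 593217034453/5838078 + 377417*I*√14/5838078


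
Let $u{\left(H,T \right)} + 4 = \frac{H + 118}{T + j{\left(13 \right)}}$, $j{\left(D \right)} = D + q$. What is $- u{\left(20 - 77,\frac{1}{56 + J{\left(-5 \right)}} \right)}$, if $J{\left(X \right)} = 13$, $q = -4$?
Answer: $- \frac{1721}{622} \approx -2.7669$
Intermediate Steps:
$j{\left(D \right)} = -4 + D$ ($j{\left(D \right)} = D - 4 = -4 + D$)
$u{\left(H,T \right)} = -4 + \frac{118 + H}{9 + T}$ ($u{\left(H,T \right)} = -4 + \frac{H + 118}{T + \left(-4 + 13\right)} = -4 + \frac{118 + H}{T + 9} = -4 + \frac{118 + H}{9 + T}$)
$- u{\left(20 - 77,\frac{1}{56 + J{\left(-5 \right)}} \right)} = - \frac{82 + \left(20 - 77\right) - \frac{4}{56 + 13}}{9 + \frac{1}{56 + 13}} = - \frac{82 - 57 - \frac{4}{69}}{9 + \frac{1}{69}} = - \frac{82 - 57 - \frac{4}{69}}{\frac{622}{69}} = - \frac{69 \cdot 1721}{622 \cdot 69} = \left(-1\right) \frac{1721}{622} = - \frac{1721}{622}$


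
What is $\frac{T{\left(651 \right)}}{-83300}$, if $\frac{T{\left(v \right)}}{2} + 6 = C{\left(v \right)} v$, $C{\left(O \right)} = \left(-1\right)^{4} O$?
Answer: $- \frac{84759}{8330} \approx -10.175$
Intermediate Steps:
$C{\left(O \right)} = O$ ($C{\left(O \right)} = 1 O = O$)
$T{\left(v \right)} = -12 + 2 v^{2}$ ($T{\left(v \right)} = -12 + 2 v v = -12 + 2 v^{2}$)
$\frac{T{\left(651 \right)}}{-83300} = \frac{-12 + 2 \cdot 651^{2}}{-83300} = \left(-12 + 2 \cdot 423801\right) \left(- \frac{1}{83300}\right) = \left(-12 + 847602\right) \left(- \frac{1}{83300}\right) = 847590 \left(- \frac{1}{83300}\right) = - \frac{84759}{8330}$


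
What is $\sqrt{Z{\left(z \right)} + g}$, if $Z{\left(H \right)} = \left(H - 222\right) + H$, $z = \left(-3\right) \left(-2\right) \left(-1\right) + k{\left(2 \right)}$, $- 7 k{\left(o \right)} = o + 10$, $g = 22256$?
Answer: $\frac{\sqrt{1078910}}{7} \approx 148.39$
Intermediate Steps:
$k{\left(o \right)} = - \frac{10}{7} - \frac{o}{7}$ ($k{\left(o \right)} = - \frac{o + 10}{7} = - \frac{10 + o}{7} = - \frac{10}{7} - \frac{o}{7}$)
$z = - \frac{54}{7}$ ($z = \left(-3\right) \left(-2\right) \left(-1\right) - \frac{12}{7} = 6 \left(-1\right) - \frac{12}{7} = -6 - \frac{12}{7} = - \frac{54}{7} \approx -7.7143$)
$Z{\left(H \right)} = -222 + 2 H$ ($Z{\left(H \right)} = \left(-222 + H\right) + H = -222 + 2 H$)
$\sqrt{Z{\left(z \right)} + g} = \sqrt{\left(-222 + 2 \left(- \frac{54}{7}\right)\right) + 22256} = \sqrt{\left(-222 - \frac{108}{7}\right) + 22256} = \sqrt{- \frac{1662}{7} + 22256} = \sqrt{\frac{154130}{7}} = \frac{\sqrt{1078910}}{7}$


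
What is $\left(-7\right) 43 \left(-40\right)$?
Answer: $12040$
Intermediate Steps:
$\left(-7\right) 43 \left(-40\right) = \left(-301\right) \left(-40\right) = 12040$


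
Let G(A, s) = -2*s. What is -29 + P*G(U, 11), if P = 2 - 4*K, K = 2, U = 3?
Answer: 103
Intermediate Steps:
P = -6 (P = 2 - 4*2 = 2 - 8 = -6)
-29 + P*G(U, 11) = -29 - (-12)*11 = -29 - 6*(-22) = -29 + 132 = 103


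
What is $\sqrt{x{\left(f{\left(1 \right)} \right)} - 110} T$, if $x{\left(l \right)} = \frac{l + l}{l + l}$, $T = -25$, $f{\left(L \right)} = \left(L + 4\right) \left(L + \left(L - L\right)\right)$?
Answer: $- 25 i \sqrt{109} \approx - 261.01 i$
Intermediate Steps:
$f{\left(L \right)} = L \left(4 + L\right)$ ($f{\left(L \right)} = \left(4 + L\right) \left(L + 0\right) = \left(4 + L\right) L = L \left(4 + L\right)$)
$x{\left(l \right)} = 1$ ($x{\left(l \right)} = \frac{2 l}{2 l} = 2 l \frac{1}{2 l} = 1$)
$\sqrt{x{\left(f{\left(1 \right)} \right)} - 110} T = \sqrt{1 - 110} \left(-25\right) = \sqrt{-109} \left(-25\right) = i \sqrt{109} \left(-25\right) = - 25 i \sqrt{109}$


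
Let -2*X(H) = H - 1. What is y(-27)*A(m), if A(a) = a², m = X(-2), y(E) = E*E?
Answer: 6561/4 ≈ 1640.3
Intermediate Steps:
X(H) = ½ - H/2 (X(H) = -(H - 1)/2 = -(-1 + H)/2 = ½ - H/2)
y(E) = E²
m = 3/2 (m = ½ - ½*(-2) = ½ + 1 = 3/2 ≈ 1.5000)
y(-27)*A(m) = (-27)²*(3/2)² = 729*(9/4) = 6561/4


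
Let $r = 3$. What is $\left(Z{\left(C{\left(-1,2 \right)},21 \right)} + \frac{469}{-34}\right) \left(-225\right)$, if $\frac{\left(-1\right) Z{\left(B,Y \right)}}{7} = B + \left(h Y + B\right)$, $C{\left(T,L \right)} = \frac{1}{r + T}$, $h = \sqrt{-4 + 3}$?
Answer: $\frac{159075}{34} + 33075 i \approx 4678.7 + 33075.0 i$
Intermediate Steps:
$h = i$ ($h = \sqrt{-1} = i \approx 1.0 i$)
$C{\left(T,L \right)} = \frac{1}{3 + T}$
$Z{\left(B,Y \right)} = - 14 B - 7 i Y$ ($Z{\left(B,Y \right)} = - 7 \left(B + \left(i Y + B\right)\right) = - 7 \left(B + \left(B + i Y\right)\right) = - 7 \left(2 B + i Y\right) = - 14 B - 7 i Y$)
$\left(Z{\left(C{\left(-1,2 \right)},21 \right)} + \frac{469}{-34}\right) \left(-225\right) = \left(\left(- \frac{14}{3 - 1} - 7 i 21\right) + \frac{469}{-34}\right) \left(-225\right) = \left(\left(- \frac{14}{2} - 147 i\right) + 469 \left(- \frac{1}{34}\right)\right) \left(-225\right) = \left(\left(\left(-14\right) \frac{1}{2} - 147 i\right) - \frac{469}{34}\right) \left(-225\right) = \left(\left(-7 - 147 i\right) - \frac{469}{34}\right) \left(-225\right) = \left(- \frac{707}{34} - 147 i\right) \left(-225\right) = \frac{159075}{34} + 33075 i$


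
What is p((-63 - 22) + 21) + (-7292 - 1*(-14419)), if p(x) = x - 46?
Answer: 7017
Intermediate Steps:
p(x) = -46 + x
p((-63 - 22) + 21) + (-7292 - 1*(-14419)) = (-46 + ((-63 - 22) + 21)) + (-7292 - 1*(-14419)) = (-46 + (-85 + 21)) + (-7292 + 14419) = (-46 - 64) + 7127 = -110 + 7127 = 7017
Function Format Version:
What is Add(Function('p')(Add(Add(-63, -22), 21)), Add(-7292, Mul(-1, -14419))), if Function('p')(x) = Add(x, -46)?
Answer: 7017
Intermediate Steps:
Function('p')(x) = Add(-46, x)
Add(Function('p')(Add(Add(-63, -22), 21)), Add(-7292, Mul(-1, -14419))) = Add(Add(-46, Add(Add(-63, -22), 21)), Add(-7292, Mul(-1, -14419))) = Add(Add(-46, Add(-85, 21)), Add(-7292, 14419)) = Add(Add(-46, -64), 7127) = Add(-110, 7127) = 7017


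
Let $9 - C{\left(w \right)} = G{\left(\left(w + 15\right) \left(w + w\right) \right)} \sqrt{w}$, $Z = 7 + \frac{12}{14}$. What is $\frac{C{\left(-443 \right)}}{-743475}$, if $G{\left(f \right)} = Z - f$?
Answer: $- \frac{3}{247825} - \frac{2654401 i \sqrt{443}}{5204325} \approx -1.2105 \cdot 10^{-5} - 10.735 i$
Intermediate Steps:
$Z = \frac{55}{7}$ ($Z = 7 + 12 \cdot \frac{1}{14} = 7 + \frac{6}{7} = \frac{55}{7} \approx 7.8571$)
$G{\left(f \right)} = \frac{55}{7} - f$
$C{\left(w \right)} = 9 - \sqrt{w} \left(\frac{55}{7} - 2 w \left(15 + w\right)\right)$ ($C{\left(w \right)} = 9 - \left(\frac{55}{7} - \left(w + 15\right) \left(w + w\right)\right) \sqrt{w} = 9 - \left(\frac{55}{7} - \left(15 + w\right) 2 w\right) \sqrt{w} = 9 - \left(\frac{55}{7} - 2 w \left(15 + w\right)\right) \sqrt{w} = 9 - \sqrt{w} \left(\frac{55}{7} - 2 w \left(15 + w\right)\right)$)
$\frac{C{\left(-443 \right)}}{-743475} = \frac{9 + \frac{\sqrt{-443} \left(-55 + 14 \left(-443\right) \left(15 - 443\right)\right)}{7}}{-743475} = \left(9 + \frac{i \sqrt{443} \left(-55 + 14 \left(-443\right) \left(-428\right)\right)}{7}\right) \left(- \frac{1}{743475}\right) = \left(9 + \frac{i \sqrt{443} \left(-55 + 2654456\right)}{7}\right) \left(- \frac{1}{743475}\right) = \left(9 + \frac{1}{7} i \sqrt{443} \cdot 2654401\right) \left(- \frac{1}{743475}\right) = \left(9 + \frac{2654401 i \sqrt{443}}{7}\right) \left(- \frac{1}{743475}\right) = - \frac{3}{247825} - \frac{2654401 i \sqrt{443}}{5204325}$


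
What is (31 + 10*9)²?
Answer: 14641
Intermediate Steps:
(31 + 10*9)² = (31 + 90)² = 121² = 14641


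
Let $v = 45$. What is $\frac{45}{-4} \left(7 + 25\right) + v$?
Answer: $-315$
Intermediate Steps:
$\frac{45}{-4} \left(7 + 25\right) + v = \frac{45}{-4} \left(7 + 25\right) + 45 = 45 \left(- \frac{1}{4}\right) 32 + 45 = \left(- \frac{45}{4}\right) 32 + 45 = -360 + 45 = -315$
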